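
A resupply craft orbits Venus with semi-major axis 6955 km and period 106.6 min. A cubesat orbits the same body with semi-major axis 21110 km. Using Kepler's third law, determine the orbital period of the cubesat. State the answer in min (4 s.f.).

Kepler's third law: T² ∝ a³, so T₂ = T₁ (a₂/a₁)^(3/2).
a₂/a₁ = 3.035, (a₂/a₁)^(3/2) = 5.288.
T₂ = 106.6 × 5.288 = 563.7 min.

T₂ ≈ 563.7 min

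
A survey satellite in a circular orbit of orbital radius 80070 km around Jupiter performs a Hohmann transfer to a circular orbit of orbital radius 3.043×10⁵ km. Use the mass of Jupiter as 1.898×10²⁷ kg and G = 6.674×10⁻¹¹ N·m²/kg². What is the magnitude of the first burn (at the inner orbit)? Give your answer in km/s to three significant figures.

μ = GM = 6.674×10⁻¹¹ × 1.898×10²⁷ = 1.267×10¹⁷ m³/s².
r₁ = 80070 km = 8.007×10⁷ m.
r₂ = 3.043×10⁵ km = 3.043×10⁸ m.
Transfer ellipse a_t = (r₁ + r₂)/2 = 1.922×10⁸ m.
At r₁: circular v_c1 = √(μ/r₁) = 39770 m/s; transfer-perijove v_p = √[μ(2/r₁ − 1/a_t)] = 50050 m/s.
Δv₁ = v_p − v_c1 = 10270 m/s.
= 10.27 km/s.

Δv ≈ 10.3 km/s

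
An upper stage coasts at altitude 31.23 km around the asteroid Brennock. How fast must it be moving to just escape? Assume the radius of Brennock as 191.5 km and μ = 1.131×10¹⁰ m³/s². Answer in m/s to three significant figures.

r = 191.5 + 31.23 = 222.73 km = 2.2273×10⁵ m.
Escape speed v_esc = √(2μ/r) = √(2 × 1.131×10¹⁰ / 2.227×10⁵) = √(1.016×10⁵) = 318.7 m/s.

v_esc ≈ 319 m/s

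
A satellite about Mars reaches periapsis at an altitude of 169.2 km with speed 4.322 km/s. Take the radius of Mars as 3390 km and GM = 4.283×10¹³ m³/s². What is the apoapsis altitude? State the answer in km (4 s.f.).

apoapsis altitude ≈ 8951 km

r_p = 3390 + 169.2 = 3559.2 km = 3.559×10⁶ m.
Specific energy ε = v²/2 − μ/r = -2.694×10⁶ J/kg, so a = −μ/(2ε) = 7.950×10⁶ m.
The apsides satisfy r_p + r_a = 2a, so the apoapsis radius is 2a − r_p = 1.234×10⁷ m = 12341 km.
Apoapsis altitude = 12341 − 3390 = 8950.5 km.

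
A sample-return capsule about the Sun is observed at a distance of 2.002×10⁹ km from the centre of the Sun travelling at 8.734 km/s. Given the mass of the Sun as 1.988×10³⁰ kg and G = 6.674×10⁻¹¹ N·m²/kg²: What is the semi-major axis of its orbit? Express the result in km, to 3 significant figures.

μ = GM = 6.674×10⁻¹¹ × 1.988×10³⁰ = 1.327×10²⁰ m³/s².
r = 2.002×10¹² m.
Vis-viva rearranged: 1/a = 2/r − v²/μ = 9.990×10⁻¹³ − 5.749×10⁻¹³ = 4.241×10⁻¹³ m⁻¹.
a = 2.358×10¹² m = 2.3582×10⁹ km.

a ≈ 2.36×10⁹ km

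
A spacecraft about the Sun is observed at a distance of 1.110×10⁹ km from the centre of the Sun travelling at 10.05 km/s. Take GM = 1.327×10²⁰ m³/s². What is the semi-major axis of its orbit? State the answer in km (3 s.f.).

r = 1.110×10¹² m.
Vis-viva rearranged: 1/a = 2/r − v²/μ = 1.802×10⁻¹² − 7.611×10⁻¹³ = 1.041×10⁻¹² m⁻¹.
a = 9.609×10¹¹ m = 9.6092×10⁸ km.

a ≈ 9.61×10⁸ km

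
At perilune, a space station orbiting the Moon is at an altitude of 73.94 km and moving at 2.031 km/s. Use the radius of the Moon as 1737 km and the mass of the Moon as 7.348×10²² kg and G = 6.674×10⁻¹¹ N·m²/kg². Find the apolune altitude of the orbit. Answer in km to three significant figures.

μ = GM = 6.674×10⁻¹¹ × 7.348×10²² = 4.904×10¹² m³/s².
r_p = 1737 + 73.94 = 1810.9 km = 1.811×10⁶ m.
Specific energy ε = v²/2 − μ/r = -6.455×10⁵ J/kg, so a = −μ/(2ε) = 3.798×10⁶ m.
The apsides satisfy r_p + r_a = 2a, so the apolune radius is 2a − r_p = 5.786×10⁶ m = 5785.9 km.
Apolune altitude = 5785.9 − 1737 = 4048.9 km.

apolune altitude ≈ 4050 km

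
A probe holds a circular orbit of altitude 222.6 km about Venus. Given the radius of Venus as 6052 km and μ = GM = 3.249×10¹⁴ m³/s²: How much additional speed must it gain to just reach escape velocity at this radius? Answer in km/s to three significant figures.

Δv ≈ 2.98 km/s

r = 6052 + 222.6 = 6274.6 km = 6.2746×10⁶ m.
Circular speed v_c = √(μ/r) = 7196 m/s.
Escape speed v_esc = √(2μ/r) = √2 × v_c = 10180 m/s.
Δv = v_esc − v_c = 2981 m/s = 2.981 km/s.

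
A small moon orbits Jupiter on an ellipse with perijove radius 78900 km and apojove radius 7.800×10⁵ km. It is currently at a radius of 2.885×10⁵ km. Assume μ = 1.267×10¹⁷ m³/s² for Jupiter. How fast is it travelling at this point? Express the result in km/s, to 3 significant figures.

v ≈ 24.2 km/s

Semi-major axis a = (r_p + r_a)/2 = 4.2945×10⁵ km = 4.294×10⁸ m.
Vis-viva: v² = μ(2/r − 1/a) = 1.267×10¹⁷ × (6.932×10⁻⁹ − 2.329×10⁻⁹) = 5.833×10⁸ m²/s².
v = 24150 m/s = 24.15 km/s.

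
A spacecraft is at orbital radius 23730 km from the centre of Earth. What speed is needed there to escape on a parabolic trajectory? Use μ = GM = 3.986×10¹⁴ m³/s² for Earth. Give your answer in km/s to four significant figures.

v_esc ≈ 5.796 km/s

r = 23730 km = 2.373×10⁷ m.
Escape speed v_esc = √(2μ/r) = √(2 × 3.986×10¹⁴ / 2.373×10⁷) = √(3.359×10⁷) = 5796 m/s.
= 5.796 km/s.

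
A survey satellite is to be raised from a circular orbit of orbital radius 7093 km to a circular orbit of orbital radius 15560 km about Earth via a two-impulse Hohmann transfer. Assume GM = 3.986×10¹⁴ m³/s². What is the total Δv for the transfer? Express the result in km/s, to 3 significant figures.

r₁ = 7093 km = 7.093×10⁶ m.
r₂ = 15560 km = 1.556×10⁷ m.
Transfer ellipse a_t = (r₁ + r₂)/2 = 1.133×10⁷ m.
At r₁: circular v_c1 = √(μ/r₁) = 7496 m/s; transfer-perigee v_p = √[μ(2/r₁ − 1/a_t)] = 8786 m/s.
Δv₁ = v_p − v_c1 = 1290 m/s.
At r₂: circular v_c2 = √(μ/r₂) = 5061 m/s; transfer-apogee v_a = √[μ(2/r₂ − 1/a_t)] = 4005 m/s.
Δv₂ = v_c2 − v_a = 1056 m/s.
Total Δv = Δv₁ + Δv₂ = 2346 m/s = 2.346 km/s.

Δv_total ≈ 2.35 km/s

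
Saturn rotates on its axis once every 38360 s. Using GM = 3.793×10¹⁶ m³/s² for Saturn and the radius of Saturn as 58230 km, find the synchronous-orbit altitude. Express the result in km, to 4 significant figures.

A synchronous orbit has period T, so by Kepler's third law a = (μT²/4π²)^(1/3).
μT²/4π² = 3.793×10¹⁶ × (3.836×10⁴)² / 39.48 = 1.414×10²⁴ m³.
a = 1.122×10⁸ m = 1.1223×10⁵ km.
Altitude h = a − R = 1.1223×10⁵ − 58230 = 54005 km.

h_sync ≈ 54000 km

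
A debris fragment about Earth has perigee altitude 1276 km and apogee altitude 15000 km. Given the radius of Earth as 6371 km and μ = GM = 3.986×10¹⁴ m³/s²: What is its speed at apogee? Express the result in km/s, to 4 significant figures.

r_p = 6371 + 1276 = 7647.0 km = 7.6470×10⁶ m.
r_a = 6371 + 15000 = 21371 km = 2.1371×10⁷ m.
Semi-major axis a = (r_p + r_a)/2 = 14509 km = 1.451×10⁷ m.
Vis-viva: v² = μ(2/r − 1/a) = 3.986×10¹⁴ × (9.358×10⁻⁸ − 6.892×10⁻⁸) = 9.830×10⁶ m²/s².
v = 3135 m/s = 3.135 km/s.

v ≈ 3.135 km/s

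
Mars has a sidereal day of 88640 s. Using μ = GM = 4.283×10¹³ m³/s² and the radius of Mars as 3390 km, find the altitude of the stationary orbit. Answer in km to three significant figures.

h_sync ≈ 17000 km

A synchronous orbit has period T, so by Kepler's third law a = (μT²/4π²)^(1/3).
μT²/4π² = 4.283×10¹³ × (8.864×10⁴)² / 39.48 = 8.524×10²¹ m³.
a = 2.043×10⁷ m = 20428 km.
Altitude h = a − R = 20428 − 3390 = 17038 km.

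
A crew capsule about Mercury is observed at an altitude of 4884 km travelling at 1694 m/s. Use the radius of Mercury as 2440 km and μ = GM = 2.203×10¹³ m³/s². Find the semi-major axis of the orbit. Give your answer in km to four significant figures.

r = 2440 + 4884 = 7324.0 km = 7.324×10⁶ m.
Vis-viva rearranged: 1/a = 2/r − v²/μ = 2.731×10⁻⁷ − 1.303×10⁻⁷ = 1.428×10⁻⁷ m⁻¹.
a = 7.002×10⁶ m = 7002.1 km.

a ≈ 7002 km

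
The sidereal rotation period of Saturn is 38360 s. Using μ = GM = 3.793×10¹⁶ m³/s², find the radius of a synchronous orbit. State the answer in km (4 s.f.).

r_sync ≈ 1.122×10⁵ km

A synchronous orbit has period T, so by Kepler's third law a = (μT²/4π²)^(1/3).
μT²/4π² = 3.793×10¹⁶ × (3.836×10⁴)² / 39.48 = 1.414×10²⁴ m³.
a = 1.122×10⁸ m = 1.1223×10⁵ km.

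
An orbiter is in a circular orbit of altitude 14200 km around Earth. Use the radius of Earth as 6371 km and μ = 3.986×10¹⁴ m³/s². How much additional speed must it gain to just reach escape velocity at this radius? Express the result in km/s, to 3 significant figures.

r = 6371 + 14200 = 20571 km = 2.0571×10⁷ m.
Circular speed v_c = √(μ/r) = 4402 m/s.
Escape speed v_esc = √(2μ/r) = √2 × v_c = 6225 m/s.
Δv = v_esc − v_c = 1823 m/s = 1.823 km/s.

Δv ≈ 1.82 km/s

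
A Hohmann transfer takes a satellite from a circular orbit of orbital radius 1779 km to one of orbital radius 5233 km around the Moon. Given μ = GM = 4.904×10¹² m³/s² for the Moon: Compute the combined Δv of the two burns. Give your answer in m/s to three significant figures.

r₁ = 1779 km = 1.779×10⁶ m.
r₂ = 5233 km = 5.233×10⁶ m.
Transfer ellipse a_t = (r₁ + r₂)/2 = 3.506×10⁶ m.
At r₁: circular v_c1 = √(μ/r₁) = 1660 m/s; transfer-perilune v_p = √[μ(2/r₁ − 1/a_t)] = 2028 m/s.
Δv₁ = v_p − v_c1 = 368.1 m/s.
At r₂: circular v_c2 = √(μ/r₂) = 968.1 m/s; transfer-apolune v_a = √[μ(2/r₂ − 1/a_t)] = 689.6 m/s.
Δv₂ = v_c2 − v_a = 278.5 m/s.
Total Δv = Δv₁ + Δv₂ = 646.6 m/s.

Δv_total ≈ 647 m/s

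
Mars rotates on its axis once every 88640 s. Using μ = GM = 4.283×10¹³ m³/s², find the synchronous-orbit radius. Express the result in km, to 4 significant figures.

A synchronous orbit has period T, so by Kepler's third law a = (μT²/4π²)^(1/3).
μT²/4π² = 4.283×10¹³ × (8.864×10⁴)² / 39.48 = 8.524×10²¹ m³.
a = 2.043×10⁷ m = 20428 km.

r_sync ≈ 20430 km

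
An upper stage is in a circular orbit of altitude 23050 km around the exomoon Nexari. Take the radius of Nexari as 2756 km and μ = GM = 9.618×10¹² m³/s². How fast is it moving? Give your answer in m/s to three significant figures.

r = 2756 + 23050 = 25806 km = 2.5806×10⁷ m.
For a circular orbit v = √(μ/r) = √(9.618×10¹² / 2.581×10⁷) = √(3.727×10⁵) = 610.5 m/s.

v ≈ 610 m/s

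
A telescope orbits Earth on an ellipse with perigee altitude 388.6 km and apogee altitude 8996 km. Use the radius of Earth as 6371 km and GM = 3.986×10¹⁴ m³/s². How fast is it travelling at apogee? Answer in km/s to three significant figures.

r_p = 6371 + 388.6 = 6759.6 km = 6.7596×10⁶ m.
r_a = 6371 + 8996 = 15367 km = 1.5367×10⁷ m.
Semi-major axis a = (r_p + r_a)/2 = 11063 km = 1.106×10⁷ m.
Vis-viva: v² = μ(2/r − 1/a) = 3.986×10¹⁴ × (1.301×10⁻⁷ − 9.039×10⁻⁸) = 1.585×10⁷ m²/s².
v = 3981 m/s = 3.981 km/s.

v ≈ 3.98 km/s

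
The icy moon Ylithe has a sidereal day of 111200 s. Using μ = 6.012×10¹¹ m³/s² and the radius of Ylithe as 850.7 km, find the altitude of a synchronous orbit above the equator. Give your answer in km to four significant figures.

h_sync ≈ 4881 km

A synchronous orbit has period T, so by Kepler's third law a = (μT²/4π²)^(1/3).
μT²/4π² = 6.012×10¹¹ × (1.112×10⁵)² / 39.48 = 1.883×10²⁰ m³.
a = 5.732×10⁶ m = 5731.8 km.
Altitude h = a − R = 5731.8 − 850.7 = 4881.1 km.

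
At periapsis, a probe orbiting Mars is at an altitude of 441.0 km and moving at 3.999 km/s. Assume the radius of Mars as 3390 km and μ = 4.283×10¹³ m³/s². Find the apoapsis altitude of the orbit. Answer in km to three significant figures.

r_p = 3390 + 441.0 = 3831.0 km = 3.831×10⁶ m.
Specific energy ε = v²/2 − μ/r = -3.184×10⁶ J/kg, so a = −μ/(2ε) = 6.726×10⁶ m.
The apsides satisfy r_p + r_a = 2a, so the apoapsis radius is 2a − r_p = 9.621×10⁶ m = 9621.3 km.
Apoapsis altitude = 9621.3 − 3390 = 6231.3 km.

apoapsis altitude ≈ 6230 km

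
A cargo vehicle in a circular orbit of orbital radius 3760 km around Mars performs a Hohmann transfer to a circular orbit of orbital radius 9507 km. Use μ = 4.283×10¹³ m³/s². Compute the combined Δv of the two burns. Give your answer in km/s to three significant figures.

r₁ = 3760 km = 3.760×10⁶ m.
r₂ = 9507 km = 9.507×10⁶ m.
Transfer ellipse a_t = (r₁ + r₂)/2 = 6.634×10⁶ m.
At r₁: circular v_c1 = √(μ/r₁) = 3375 m/s; transfer-periapsis v_p = √[μ(2/r₁ − 1/a_t)] = 4040 m/s.
Δv₁ = v_p − v_c1 = 665.4 m/s.
At r₂: circular v_c2 = √(μ/r₂) = 2123 m/s; transfer-apoapsis v_a = √[μ(2/r₂ − 1/a_t)] = 1598 m/s.
Δv₂ = v_c2 − v_a = 524.5 m/s.
Total Δv = Δv₁ + Δv₂ = 1190 m/s = 1.190 km/s.

Δv_total ≈ 1.19 km/s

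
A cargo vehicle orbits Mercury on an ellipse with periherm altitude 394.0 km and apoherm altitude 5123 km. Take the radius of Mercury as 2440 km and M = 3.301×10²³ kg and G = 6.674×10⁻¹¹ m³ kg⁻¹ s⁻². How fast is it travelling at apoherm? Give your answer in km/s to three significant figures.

μ = GM = 6.674×10⁻¹¹ × 3.301×10²³ = 2.203×10¹³ m³/s².
r_p = 2440 + 394.0 = 2834.0 km = 2.8340×10⁶ m.
r_a = 2440 + 5123 = 7563.0 km = 7.5630×10⁶ m.
Semi-major axis a = (r_p + r_a)/2 = 5198.5 km = 5.198×10⁶ m.
Vis-viva: v² = μ(2/r − 1/a) = 2.203×10¹³ × (2.644×10⁻⁷ − 1.924×10⁻⁷) = 1.588×10⁶ m²/s².
v = 1260 m/s = 1.260 km/s.

v ≈ 1.26 km/s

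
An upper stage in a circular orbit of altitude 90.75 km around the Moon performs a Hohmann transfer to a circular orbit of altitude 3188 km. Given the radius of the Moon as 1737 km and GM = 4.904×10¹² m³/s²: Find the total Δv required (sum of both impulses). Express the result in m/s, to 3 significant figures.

r₁ = 1737 + 90.75 = 1827.8 km = 1.8278×10⁶ m.
r₂ = 1737 + 3188 = 4925.0 km = 4.9250×10⁶ m.
Transfer ellipse a_t = (r₁ + r₂)/2 = 3.376×10⁶ m.
At r₁: circular v_c1 = √(μ/r₁) = 1638 m/s; transfer-perilune v_p = √[μ(2/r₁ − 1/a_t)] = 1978 m/s.
Δv₁ = v_p − v_c1 = 340.3 m/s.
At r₂: circular v_c2 = √(μ/r₂) = 997.9 m/s; transfer-apolune v_a = √[μ(2/r₂ − 1/a_t)] = 734.2 m/s.
Δv₂ = v_c2 − v_a = 263.7 m/s.
Total Δv = Δv₁ + Δv₂ = 604.0 m/s.

Δv_total ≈ 604 m/s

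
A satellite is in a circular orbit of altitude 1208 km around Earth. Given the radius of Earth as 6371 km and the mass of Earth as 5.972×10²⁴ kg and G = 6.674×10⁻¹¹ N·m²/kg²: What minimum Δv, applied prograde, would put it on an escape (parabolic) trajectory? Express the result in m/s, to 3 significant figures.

μ = GM = 6.674×10⁻¹¹ × 5.972×10²⁴ = 3.986×10¹⁴ m³/s².
r = 6371 + 1208 = 7579.0 km = 7.5790×10⁶ m.
Circular speed v_c = √(μ/r) = 7252 m/s.
Escape speed v_esc = √(2μ/r) = √2 × v_c = 10260 m/s.
Δv = v_esc − v_c = 3004 m/s.

Δv ≈ 3000 m/s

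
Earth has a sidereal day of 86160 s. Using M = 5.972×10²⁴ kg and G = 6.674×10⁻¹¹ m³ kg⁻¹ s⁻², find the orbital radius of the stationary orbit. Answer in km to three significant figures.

r_sync ≈ 42200 km

μ = GM = 6.674×10⁻¹¹ × 5.972×10²⁴ = 3.986×10¹⁴ m³/s².
A synchronous orbit has period T, so by Kepler's third law a = (μT²/4π²)^(1/3).
μT²/4π² = 3.986×10¹⁴ × (8.616×10⁴)² / 39.48 = 7.495×10²² m³.
a = 4.216×10⁷ m = 42162 km.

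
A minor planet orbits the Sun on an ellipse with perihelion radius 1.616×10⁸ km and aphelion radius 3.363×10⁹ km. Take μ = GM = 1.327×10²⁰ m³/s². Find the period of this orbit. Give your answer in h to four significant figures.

Semi-major axis a = (r_p + r_a)/2 = (1.6160×10⁸ + 3.3630×10⁹)/2 = 1.7623×10⁹ km = 1.762×10¹² m.
By Kepler's third law T = 2π√(a³/μ) = 2π × 2.031×10⁸ = 1.276×10⁹ s.
= 3.545×10⁵ h.

T ≈ 354500 h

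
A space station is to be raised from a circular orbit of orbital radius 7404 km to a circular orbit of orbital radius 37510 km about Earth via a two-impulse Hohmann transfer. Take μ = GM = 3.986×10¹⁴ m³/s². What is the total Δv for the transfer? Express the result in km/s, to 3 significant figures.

r₁ = 7404 km = 7.404×10⁶ m.
r₂ = 37510 km = 3.751×10⁷ m.
Transfer ellipse a_t = (r₁ + r₂)/2 = 2.246×10⁷ m.
At r₁: circular v_c1 = √(μ/r₁) = 7337 m/s; transfer-perigee v_p = √[μ(2/r₁ − 1/a_t)] = 9483 m/s.
Δv₁ = v_p − v_c1 = 2145 m/s.
At r₂: circular v_c2 = √(μ/r₂) = 3260 m/s; transfer-apogee v_a = √[μ(2/r₂ − 1/a_t)] = 1872 m/s.
Δv₂ = v_c2 − v_a = 1388 m/s.
Total Δv = Δv₁ + Δv₂ = 3533 m/s = 3.533 km/s.

Δv_total ≈ 3.53 km/s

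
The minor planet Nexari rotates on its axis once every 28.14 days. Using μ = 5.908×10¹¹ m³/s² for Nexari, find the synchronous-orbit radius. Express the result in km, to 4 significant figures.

T = 28.14 days = 2.431×10⁶ s.
A synchronous orbit has period T, so by Kepler's third law a = (μT²/4π²)^(1/3).
μT²/4π² = 5.908×10¹¹ × (2.431×10⁶)² / 39.48 = 8.846×10²² m³.
a = 4.456×10⁷ m = 44557 km.

r_sync ≈ 44560 km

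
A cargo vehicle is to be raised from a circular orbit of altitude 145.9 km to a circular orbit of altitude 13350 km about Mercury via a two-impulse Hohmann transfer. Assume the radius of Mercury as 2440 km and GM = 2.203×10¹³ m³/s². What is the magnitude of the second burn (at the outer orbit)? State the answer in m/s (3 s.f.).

r₁ = 2440 + 145.9 = 2585.9 km = 2.5859×10⁶ m.
r₂ = 2440 + 13350 = 15790 km = 1.5790×10⁷ m.
Transfer ellipse a_t = (r₁ + r₂)/2 = 9.188×10⁶ m.
At r₁: circular v_c1 = √(μ/r₁) = 2919 m/s; transfer-periherm v_p = √[μ(2/r₁ − 1/a_t)] = 3826 m/s.
At r₂: circular v_c2 = √(μ/r₂) = 1181 m/s; transfer-apoherm v_a = √[μ(2/r₂ − 1/a_t)] = 626.6 m/s.
Δv₂ = v_c2 − v_a = 554.5 m/s.

Δv ≈ 555 m/s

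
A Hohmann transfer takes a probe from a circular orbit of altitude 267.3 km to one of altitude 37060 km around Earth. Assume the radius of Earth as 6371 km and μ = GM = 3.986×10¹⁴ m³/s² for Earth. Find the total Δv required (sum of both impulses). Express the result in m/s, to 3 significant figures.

Δv_total ≈ 3930 m/s

r₁ = 6371 + 267.3 = 6638.3 km = 6.6383×10⁶ m.
r₂ = 6371 + 37060 = 43431 km = 4.3431×10⁷ m.
Transfer ellipse a_t = (r₁ + r₂)/2 = 2.503×10⁷ m.
At r₁: circular v_c1 = √(μ/r₁) = 7749 m/s; transfer-perigee v_p = √[μ(2/r₁ − 1/a_t)] = 10210 m/s.
Δv₁ = v_p − v_c1 = 2457 m/s.
At r₂: circular v_c2 = √(μ/r₂) = 3029 m/s; transfer-apogee v_a = √[μ(2/r₂ − 1/a_t)] = 1560 m/s.
Δv₂ = v_c2 − v_a = 1469 m/s.
Total Δv = Δv₁ + Δv₂ = 3927 m/s.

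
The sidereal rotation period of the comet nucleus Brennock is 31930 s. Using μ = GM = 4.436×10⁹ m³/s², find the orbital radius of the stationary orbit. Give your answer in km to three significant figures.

A synchronous orbit has period T, so by Kepler's third law a = (μT²/4π²)^(1/3).
μT²/4π² = 4.436×10⁹ × (3.193×10⁴)² / 39.48 = 1.146×10¹⁷ m³.
a = 4.857×10⁵ m = 485.67 km.

r_sync ≈ 486 km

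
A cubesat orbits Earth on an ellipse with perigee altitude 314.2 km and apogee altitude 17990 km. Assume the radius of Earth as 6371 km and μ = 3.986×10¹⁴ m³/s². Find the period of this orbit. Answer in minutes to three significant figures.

r_p = 6371 + 314.2 = 6685.2 km = 6.6852×10⁶ m.
r_a = 6371 + 17990 = 24361 km = 2.4361×10⁷ m.
Semi-major axis a = (r_p + r_a)/2 = (6685.2 + 24361)/2 = 15523 km = 1.552×10⁷ m.
By Kepler's third law T = 2π√(a³/μ) = 2π × 3.063×10³ = 1.925×10⁴ s.
= 320.8 minutes.

T ≈ 321 minutes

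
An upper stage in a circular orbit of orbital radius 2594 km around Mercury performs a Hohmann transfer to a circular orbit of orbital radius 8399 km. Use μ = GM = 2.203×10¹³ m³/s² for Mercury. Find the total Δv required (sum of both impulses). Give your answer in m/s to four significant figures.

Δv_total ≈ 1195 m/s

r₁ = 2594 km = 2.594×10⁶ m.
r₂ = 8399 km = 8.399×10⁶ m.
Transfer ellipse a_t = (r₁ + r₂)/2 = 5.496×10⁶ m.
At r₁: circular v_c1 = √(μ/r₁) = 2914 m/s; transfer-periherm v_p = √[μ(2/r₁ − 1/a_t)] = 3602 m/s.
Δv₁ = v_p − v_c1 = 688.2 m/s.
At r₂: circular v_c2 = √(μ/r₂) = 1620 m/s; transfer-apoherm v_a = √[μ(2/r₂ − 1/a_t)] = 1113 m/s.
Δv₂ = v_c2 − v_a = 507.0 m/s.
Total Δv = Δv₁ + Δv₂ = 1195 m/s.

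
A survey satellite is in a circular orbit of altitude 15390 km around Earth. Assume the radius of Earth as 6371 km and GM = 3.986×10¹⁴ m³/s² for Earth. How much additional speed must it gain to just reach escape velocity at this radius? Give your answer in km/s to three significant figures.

Δv ≈ 1.77 km/s

r = 6371 + 15390 = 21761 km = 2.1761×10⁷ m.
Circular speed v_c = √(μ/r) = 4280 m/s.
Escape speed v_esc = √(2μ/r) = √2 × v_c = 6053 m/s.
Δv = v_esc − v_c = 1773 m/s = 1.773 km/s.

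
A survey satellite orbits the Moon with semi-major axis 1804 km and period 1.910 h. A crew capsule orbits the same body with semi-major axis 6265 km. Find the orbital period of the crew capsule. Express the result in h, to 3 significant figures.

Kepler's third law: T² ∝ a³, so T₂ = T₁ (a₂/a₁)^(3/2).
a₂/a₁ = 3.473, (a₂/a₁)^(3/2) = 6.472.
T₂ = 1.910 × 6.472 = 12.36 h.

T₂ ≈ 12.4 h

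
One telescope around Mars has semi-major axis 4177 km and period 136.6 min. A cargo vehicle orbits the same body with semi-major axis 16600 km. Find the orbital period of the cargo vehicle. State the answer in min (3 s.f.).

T₂ ≈ 1080 min

Kepler's third law: T² ∝ a³, so T₂ = T₁ (a₂/a₁)^(3/2).
a₂/a₁ = 3.974, (a₂/a₁)^(3/2) = 7.923.
T₂ = 136.6 × 7.923 = 1082 min.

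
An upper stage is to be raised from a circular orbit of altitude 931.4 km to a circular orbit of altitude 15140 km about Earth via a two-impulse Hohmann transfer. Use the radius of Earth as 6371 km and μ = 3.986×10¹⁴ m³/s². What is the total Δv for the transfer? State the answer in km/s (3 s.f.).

Δv_total ≈ 2.88 km/s

r₁ = 6371 + 931.4 = 7302.4 km = 7.3024×10⁶ m.
r₂ = 6371 + 15140 = 21511 km = 2.1511×10⁷ m.
Transfer ellipse a_t = (r₁ + r₂)/2 = 1.441×10⁷ m.
At r₁: circular v_c1 = √(μ/r₁) = 7388 m/s; transfer-perigee v_p = √[μ(2/r₁ − 1/a_t)] = 9028 m/s.
Δv₁ = v_p − v_c1 = 1640 m/s.
At r₂: circular v_c2 = √(μ/r₂) = 4305 m/s; transfer-apogee v_a = √[μ(2/r₂ − 1/a_t)] = 3065 m/s.
Δv₂ = v_c2 − v_a = 1240 m/s.
Total Δv = Δv₁ + Δv₂ = 2880 m/s = 2.880 km/s.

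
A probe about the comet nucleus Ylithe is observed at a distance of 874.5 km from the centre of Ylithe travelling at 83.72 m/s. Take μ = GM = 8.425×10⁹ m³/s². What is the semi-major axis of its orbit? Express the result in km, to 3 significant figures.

r = 8.745×10⁵ m.
Specific orbital energy ε = v²/2 − μ/r = (83.72)²/2 − 8.425×10⁹/8.745×10⁵ = -6.130×10³ J/kg.
Since ε = −μ/(2a), a = −μ/(2ε) = 6.872×10⁵ m = 687.24 km.

a ≈ 687 km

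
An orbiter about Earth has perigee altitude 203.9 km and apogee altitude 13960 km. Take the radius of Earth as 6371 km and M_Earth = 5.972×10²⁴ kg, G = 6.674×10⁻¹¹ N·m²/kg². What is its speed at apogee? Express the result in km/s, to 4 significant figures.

v ≈ 3.095 km/s

μ = GM = 6.674×10⁻¹¹ × 5.972×10²⁴ = 3.986×10¹⁴ m³/s².
r_p = 6371 + 203.9 = 6574.9 km = 6.5749×10⁶ m.
r_a = 6371 + 13960 = 20331 km = 2.0331×10⁷ m.
Semi-major axis a = (r_p + r_a)/2 = 13453 km = 1.345×10⁷ m.
Vis-viva: v² = μ(2/r − 1/a) = 3.986×10¹⁴ × (9.837×10⁻⁸ − 7.433×10⁻⁸) = 9.581×10⁶ m²/s².
v = 3095 m/s = 3.095 km/s.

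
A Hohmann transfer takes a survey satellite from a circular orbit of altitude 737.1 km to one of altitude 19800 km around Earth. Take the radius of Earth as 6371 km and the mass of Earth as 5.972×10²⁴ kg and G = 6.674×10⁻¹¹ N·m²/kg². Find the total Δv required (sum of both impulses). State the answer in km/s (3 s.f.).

μ = GM = 6.674×10⁻¹¹ × 5.972×10²⁴ = 3.986×10¹⁴ m³/s².
r₁ = 6371 + 737.1 = 7108.1 km = 7.1081×10⁶ m.
r₂ = 6371 + 19800 = 26171 km = 2.6171×10⁷ m.
Transfer ellipse a_t = (r₁ + r₂)/2 = 1.664×10⁷ m.
At r₁: circular v_c1 = √(μ/r₁) = 7488 m/s; transfer-perigee v_p = √[μ(2/r₁ − 1/a_t)] = 9391 m/s.
Δv₁ = v_p − v_c1 = 1903 m/s.
At r₂: circular v_c2 = √(μ/r₂) = 3902 m/s; transfer-apogee v_a = √[μ(2/r₂ − 1/a_t)] = 2551 m/s.
Δv₂ = v_c2 − v_a = 1352 m/s.
Total Δv = Δv₁ + Δv₂ = 3255 m/s = 3.255 km/s.

Δv_total ≈ 3.25 km/s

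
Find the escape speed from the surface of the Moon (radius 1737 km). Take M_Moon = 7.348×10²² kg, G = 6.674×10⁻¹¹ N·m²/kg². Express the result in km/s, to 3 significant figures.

μ = GM = 6.674×10⁻¹¹ × 7.348×10²² = 4.904×10¹² m³/s².
r = R = 1.737×10⁶ m.
Escape speed v_esc = √(2μ/r) = √(2 × 4.904×10¹² / 1.737×10⁶) = √(5.647×10⁶) = 2376 m/s.
= 2.376 km/s.

v_esc ≈ 2.38 km/s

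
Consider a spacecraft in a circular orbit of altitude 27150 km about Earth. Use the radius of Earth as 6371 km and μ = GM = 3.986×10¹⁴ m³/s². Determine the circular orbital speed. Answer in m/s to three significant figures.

r = 6371 + 27150 = 33521 km = 3.3521×10⁷ m.
For a circular orbit v = √(μ/r) = √(3.986×10¹⁴ / 3.352×10⁷) = √(1.189×10⁷) = 3448 m/s.

v ≈ 3450 m/s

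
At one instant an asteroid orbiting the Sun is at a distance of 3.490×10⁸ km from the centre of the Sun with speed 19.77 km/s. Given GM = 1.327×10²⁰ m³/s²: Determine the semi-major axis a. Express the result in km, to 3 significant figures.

a ≈ 3.59×10⁸ km

r = 3.490×10¹¹ m.
Specific orbital energy ε = v²/2 − μ/r = (19770)²/2 − 1.327×10²⁰/3.490×10¹¹ = -1.848×10⁸ J/kg.
Since ε = −μ/(2a), a = −μ/(2ε) = 3.590×10¹¹ m = 3.5903×10⁸ km.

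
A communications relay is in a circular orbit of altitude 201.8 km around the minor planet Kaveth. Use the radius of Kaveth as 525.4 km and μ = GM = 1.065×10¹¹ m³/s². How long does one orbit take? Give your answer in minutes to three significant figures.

r = 525.4 + 201.8 = 727.20 km = 7.2720×10⁵ m.
Kepler's third law: T = 2π√(r³/μ) = 2π√((7.272×10⁵)³ / 1.065×10¹¹).
r³/μ = 3.611×10⁶ s², so T = 2π × 1.900×10³ = 1.194×10⁴ s.
Converting: 1.194×10⁴ s ÷ 60.00 = 199.0 minutes.

T ≈ 199 minutes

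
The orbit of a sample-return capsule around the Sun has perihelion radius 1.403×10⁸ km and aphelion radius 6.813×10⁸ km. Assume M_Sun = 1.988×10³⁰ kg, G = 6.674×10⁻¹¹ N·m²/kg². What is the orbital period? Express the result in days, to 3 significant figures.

T ≈ 1660 days

μ = GM = 6.674×10⁻¹¹ × 1.988×10³⁰ = 1.327×10²⁰ m³/s².
Semi-major axis a = (r_p + r_a)/2 = (1.4030×10⁸ + 6.8130×10⁸)/2 = 4.1080×10⁸ km = 4.108×10¹¹ m.
By Kepler's third law T = 2π√(a³/μ) = 2π × 2.286×10⁷ = 1.436×10⁸ s.
= 1662 days.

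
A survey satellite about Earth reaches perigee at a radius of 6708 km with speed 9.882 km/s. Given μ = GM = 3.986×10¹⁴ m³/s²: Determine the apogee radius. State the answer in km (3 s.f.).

apogee radius ≈ 30900 km

r_p = 6.708×10⁶ m.
Specific energy ε = v²/2 − μ/r = -1.059×10⁷ J/kg, so a = −μ/(2ε) = 1.881×10⁷ m.
The apsides satisfy r_p + r_a = 2a, so the apogee radius is 2a − r_p = 3.091×10⁷ m = 30915 km.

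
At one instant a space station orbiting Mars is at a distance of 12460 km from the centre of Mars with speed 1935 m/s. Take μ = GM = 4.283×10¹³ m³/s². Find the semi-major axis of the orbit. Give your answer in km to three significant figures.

a ≈ 13700 km

r = 1.246×10⁷ m.
Specific orbital energy ε = v²/2 − μ/r = (1935)²/2 − 4.283×10¹³/1.246×10⁷ = -1.565×10⁶ J/kg.
Since ε = −μ/(2a), a = −μ/(2ε) = 1.368×10⁷ m = 13681 km.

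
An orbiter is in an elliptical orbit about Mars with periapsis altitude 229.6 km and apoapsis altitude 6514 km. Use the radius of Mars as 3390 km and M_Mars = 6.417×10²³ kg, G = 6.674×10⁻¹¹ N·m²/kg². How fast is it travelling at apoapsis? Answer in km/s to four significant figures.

v ≈ 1.521 km/s

μ = GM = 6.674×10⁻¹¹ × 6.417×10²³ = 4.283×10¹³ m³/s².
r_p = 3390 + 229.6 = 3619.6 km = 3.6196×10⁶ m.
r_a = 3390 + 6514 = 9904.0 km = 9.9040×10⁶ m.
Semi-major axis a = (r_p + r_a)/2 = 6761.8 km = 6.762×10⁶ m.
Vis-viva: v² = μ(2/r − 1/a) = 4.283×10¹³ × (2.019×10⁻⁷ − 1.479×10⁻⁷) = 2.315×10⁶ m²/s².
v = 1521 m/s = 1.521 km/s.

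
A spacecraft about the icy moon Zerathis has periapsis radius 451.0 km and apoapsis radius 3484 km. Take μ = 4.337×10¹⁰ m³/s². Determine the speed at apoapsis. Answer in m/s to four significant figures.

v ≈ 53.42 m/s

Semi-major axis a = (r_p + r_a)/2 = 1967.5 km = 1.968×10⁶ m.
Vis-viva: v² = μ(2/r − 1/a) = 4.337×10¹⁰ × (5.741×10⁻⁷ − 5.083×10⁻⁷) = 2.853×10³ m²/s².
v = 53.42 m/s.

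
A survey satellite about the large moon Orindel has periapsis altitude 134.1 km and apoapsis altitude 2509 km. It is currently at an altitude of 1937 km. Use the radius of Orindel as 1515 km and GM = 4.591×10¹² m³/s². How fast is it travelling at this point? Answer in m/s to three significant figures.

r_p = 1515 + 134.1 = 1649.1 km = 1.6491×10⁶ m.
r_a = 1515 + 2509 = 4024.0 km = 4.0240×10⁶ m.
r = 1515 + 1937 = 3452.0 km = 3.452×10⁶ m.
Semi-major axis a = (r_p + r_a)/2 = 2836.6 km = 2.837×10⁶ m.
Vis-viva: v² = μ(2/r − 1/a) = 4.591×10¹² × (5.794×10⁻⁷ − 3.525×10⁻⁷) = 1.041×10⁶ m²/s².
v = 1020 m/s.

v ≈ 1020 m/s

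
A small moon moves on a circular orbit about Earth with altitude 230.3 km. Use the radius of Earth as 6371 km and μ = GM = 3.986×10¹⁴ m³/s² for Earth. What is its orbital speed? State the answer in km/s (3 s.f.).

r = 6371 + 230.3 = 6601.3 km = 6.6013×10⁶ m.
For a circular orbit v = √(μ/r) = √(3.986×10¹⁴ / 6.601×10⁶) = √(6.038×10⁷) = 7771 m/s.
That is 7.771 km/s.

v ≈ 7.77 km/s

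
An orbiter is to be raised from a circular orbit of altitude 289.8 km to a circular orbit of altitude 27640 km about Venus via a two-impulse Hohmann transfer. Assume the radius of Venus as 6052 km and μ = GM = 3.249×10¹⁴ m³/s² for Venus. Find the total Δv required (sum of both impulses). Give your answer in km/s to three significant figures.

r₁ = 6052 + 289.8 = 6341.8 km = 6.3418×10⁶ m.
r₂ = 6052 + 27640 = 33692 km = 3.3692×10⁷ m.
Transfer ellipse a_t = (r₁ + r₂)/2 = 2.002×10⁷ m.
At r₁: circular v_c1 = √(μ/r₁) = 7158 m/s; transfer-periapsis v_p = √[μ(2/r₁ − 1/a_t)] = 9286 m/s.
Δv₁ = v_p − v_c1 = 2128 m/s.
At r₂: circular v_c2 = √(μ/r₂) = 3105 m/s; transfer-apoapsis v_a = √[μ(2/r₂ − 1/a_t)] = 1748 m/s.
Δv₂ = v_c2 − v_a = 1357 m/s.
Total Δv = Δv₁ + Δv₂ = 3486 m/s = 3.486 km/s.

Δv_total ≈ 3.49 km/s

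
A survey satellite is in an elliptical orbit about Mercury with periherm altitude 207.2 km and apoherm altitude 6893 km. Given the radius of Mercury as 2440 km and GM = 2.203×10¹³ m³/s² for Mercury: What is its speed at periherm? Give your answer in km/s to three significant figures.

v ≈ 3.60 km/s

r_p = 2440 + 207.2 = 2647.2 km = 2.6472×10⁶ m.
r_a = 2440 + 6893 = 9333.0 km = 9.3330×10⁶ m.
Semi-major axis a = (r_p + r_a)/2 = 5990.1 km = 5.990×10⁶ m.
Vis-viva: v² = μ(2/r − 1/a) = 2.203×10¹³ × (7.555×10⁻⁷ − 1.669×10⁻⁷) = 1.297×10⁷ m²/s².
v = 3601 m/s = 3.601 km/s.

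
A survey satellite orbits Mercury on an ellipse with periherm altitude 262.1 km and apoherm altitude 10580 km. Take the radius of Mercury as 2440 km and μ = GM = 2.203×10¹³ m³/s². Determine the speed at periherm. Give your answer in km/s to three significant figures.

v ≈ 3.67 km/s

r_p = 2440 + 262.1 = 2702.1 km = 2.7021×10⁶ m.
r_a = 2440 + 10580 = 13020 km = 1.3020×10⁷ m.
Semi-major axis a = (r_p + r_a)/2 = 7861.1 km = 7.861×10⁶ m.
Vis-viva: v² = μ(2/r − 1/a) = 2.203×10¹³ × (7.402×10⁻⁷ − 1.272×10⁻⁷) = 1.350×10⁷ m²/s².
v = 3675 m/s = 3.675 km/s.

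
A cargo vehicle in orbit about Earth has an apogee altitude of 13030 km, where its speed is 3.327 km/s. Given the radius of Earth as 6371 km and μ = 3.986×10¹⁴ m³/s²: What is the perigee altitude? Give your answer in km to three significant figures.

perigee altitude ≈ 782 km

r_a = 6371 + 13030 = 19401 km = 1.940×10⁷ m.
Specific energy ε = v²/2 − μ/r = -1.501×10⁷ J/kg, so a = −μ/(2ε) = 1.328×10⁷ m.
The apsides satisfy r_p + r_a = 2a, so the perigee radius is 2a − r_a = 7.153×10⁶ m = 7153.1 km.
Perigee altitude = 7153.1 − 6371 = 782.09 km.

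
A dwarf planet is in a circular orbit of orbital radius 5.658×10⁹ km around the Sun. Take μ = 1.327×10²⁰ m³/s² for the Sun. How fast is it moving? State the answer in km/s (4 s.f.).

r = 5.658×10⁹ km = 5.658×10¹² m.
For a circular orbit v = √(μ/r) = √(1.327×10²⁰ / 5.658×10¹²) = √(2.345×10⁷) = 4843 m/s.
That is 4.843 km/s.

v ≈ 4.843 km/s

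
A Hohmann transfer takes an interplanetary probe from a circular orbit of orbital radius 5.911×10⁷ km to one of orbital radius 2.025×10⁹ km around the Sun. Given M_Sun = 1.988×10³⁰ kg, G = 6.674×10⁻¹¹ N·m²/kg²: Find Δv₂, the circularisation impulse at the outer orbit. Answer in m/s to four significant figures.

μ = GM = 6.674×10⁻¹¹ × 1.988×10³⁰ = 1.327×10²⁰ m³/s².
r₁ = 5.911×10⁷ km = 5.911×10¹⁰ m.
r₂ = 2.025×10⁹ km = 2.025×10¹² m.
Transfer ellipse a_t = (r₁ + r₂)/2 = 1.042×10¹² m.
At r₁: circular v_c1 = √(μ/r₁) = 47380 m/s; transfer-perihelion v_p = √[μ(2/r₁ − 1/a_t)] = 66040 m/s.
At r₂: circular v_c2 = √(μ/r₂) = 8094 m/s; transfer-aphelion v_a = √[μ(2/r₂ − 1/a_t)] = 1928 m/s.
Δv₂ = v_c2 − v_a = 6167 m/s.

Δv ≈ 6167 m/s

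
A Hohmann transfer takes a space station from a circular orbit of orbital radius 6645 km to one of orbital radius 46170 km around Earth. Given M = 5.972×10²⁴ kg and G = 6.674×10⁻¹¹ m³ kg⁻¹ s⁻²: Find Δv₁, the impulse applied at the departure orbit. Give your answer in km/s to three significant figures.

μ = GM = 6.674×10⁻¹¹ × 5.972×10²⁴ = 3.986×10¹⁴ m³/s².
r₁ = 6645 km = 6.645×10⁶ m.
r₂ = 46170 km = 4.617×10⁷ m.
Transfer ellipse a_t = (r₁ + r₂)/2 = 2.641×10⁷ m.
At r₁: circular v_c1 = √(μ/r₁) = 7745 m/s; transfer-perigee v_p = √[μ(2/r₁ − 1/a_t)] = 10240 m/s.
Δv₁ = v_p − v_c1 = 2496 m/s.
= 2.496 km/s.

Δv ≈ 2.50 km/s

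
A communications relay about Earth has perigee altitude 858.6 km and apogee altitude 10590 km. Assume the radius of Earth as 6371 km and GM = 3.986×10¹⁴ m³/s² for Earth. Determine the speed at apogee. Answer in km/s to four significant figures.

r_p = 6371 + 858.6 = 7229.6 km = 7.2296×10⁶ m.
r_a = 6371 + 10590 = 16961 km = 1.6961×10⁷ m.
Semi-major axis a = (r_p + r_a)/2 = 12095 km = 1.210×10⁷ m.
Vis-viva: v² = μ(2/r − 1/a) = 3.986×10¹⁴ × (1.179×10⁻⁷ − 8.268×10⁻⁸) = 1.405×10⁷ m²/s².
v = 3748 m/s = 3.748 km/s.

v ≈ 3.748 km/s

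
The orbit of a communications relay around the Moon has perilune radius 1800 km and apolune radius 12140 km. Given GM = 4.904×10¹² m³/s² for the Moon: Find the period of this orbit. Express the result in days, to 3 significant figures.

Semi-major axis a = (r_p + r_a)/2 = (1800.0 + 12140)/2 = 6970.0 km = 6.970×10⁶ m.
By Kepler's third law T = 2π√(a³/μ) = 2π × 8.309×10³ = 5.221×10⁴ s.
= 0.6043 days.

T ≈ 0.604 days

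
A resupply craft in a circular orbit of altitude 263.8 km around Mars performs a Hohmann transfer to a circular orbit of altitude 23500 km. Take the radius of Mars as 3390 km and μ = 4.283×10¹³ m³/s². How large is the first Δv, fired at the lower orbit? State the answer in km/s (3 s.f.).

Δv ≈ 1.12 km/s

r₁ = 3390 + 263.8 = 3653.8 km = 3.6538×10⁶ m.
r₂ = 3390 + 23500 = 26890 km = 2.6890×10⁷ m.
Transfer ellipse a_t = (r₁ + r₂)/2 = 1.527×10⁷ m.
At r₁: circular v_c1 = √(μ/r₁) = 3424 m/s; transfer-periapsis v_p = √[μ(2/r₁ − 1/a_t)] = 4543 m/s.
Δv₁ = v_p − v_c1 = 1119 m/s.
= 1.119 km/s.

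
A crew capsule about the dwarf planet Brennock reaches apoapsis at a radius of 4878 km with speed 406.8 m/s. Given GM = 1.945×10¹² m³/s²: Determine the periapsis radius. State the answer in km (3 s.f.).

r_a = 4.878×10⁶ m.
Specific energy ε = v²/2 − μ/r = -3.160×10⁵ J/kg, so a = −μ/(2ε) = 3.078×10⁶ m.
The apsides satisfy r_p + r_a = 2a, so the periapsis radius is 2a − r_a = 1.277×10⁶ m = 1277.3 km.

periapsis radius ≈ 1280 km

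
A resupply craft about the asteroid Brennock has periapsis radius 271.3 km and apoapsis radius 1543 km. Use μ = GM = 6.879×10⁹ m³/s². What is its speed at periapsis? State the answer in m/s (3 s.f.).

Semi-major axis a = (r_p + r_a)/2 = 907.15 km = 9.072×10⁵ m.
Vis-viva: v² = μ(2/r − 1/a) = 6.879×10⁹ × (7.372×10⁻⁶ − 1.102×10⁻⁶) = 4.313×10⁴ m²/s².
v = 207.7 m/s.

v ≈ 208 m/s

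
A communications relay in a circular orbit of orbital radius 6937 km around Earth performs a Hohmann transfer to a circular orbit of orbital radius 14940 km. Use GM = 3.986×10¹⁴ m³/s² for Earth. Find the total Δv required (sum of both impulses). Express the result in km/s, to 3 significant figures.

r₁ = 6937 km = 6.937×10⁶ m.
r₂ = 14940 km = 1.494×10⁷ m.
Transfer ellipse a_t = (r₁ + r₂)/2 = 1.094×10⁷ m.
At r₁: circular v_c1 = √(μ/r₁) = 7580 m/s; transfer-perigee v_p = √[μ(2/r₁ − 1/a_t)] = 8859 m/s.
Δv₁ = v_p − v_c1 = 1279 m/s.
At r₂: circular v_c2 = √(μ/r₂) = 5165 m/s; transfer-apogee v_a = √[μ(2/r₂ − 1/a_t)] = 4113 m/s.
Δv₂ = v_c2 − v_a = 1052 m/s.
Total Δv = Δv₁ + Δv₂ = 2331 m/s = 2.331 km/s.

Δv_total ≈ 2.33 km/s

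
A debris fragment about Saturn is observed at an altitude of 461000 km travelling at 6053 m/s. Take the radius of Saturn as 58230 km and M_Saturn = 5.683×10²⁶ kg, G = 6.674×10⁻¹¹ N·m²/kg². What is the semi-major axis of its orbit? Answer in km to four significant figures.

a ≈ 3.465×10⁵ km

μ = GM = 6.674×10⁻¹¹ × 5.683×10²⁶ = 3.793×10¹⁶ m³/s².
r = 58230 + 461000 = 5.1923×10⁵ km = 5.192×10⁸ m.
Vis-viva rearranged: 1/a = 2/r − v²/μ = 3.852×10⁻⁹ − 9.660×10⁻¹⁰ = 2.886×10⁻⁹ m⁻¹.
a = 3.465×10⁸ m = 3.4652×10⁵ km.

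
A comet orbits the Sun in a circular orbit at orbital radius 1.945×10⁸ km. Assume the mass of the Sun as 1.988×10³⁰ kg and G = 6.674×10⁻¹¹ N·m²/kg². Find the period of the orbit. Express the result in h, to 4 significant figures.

μ = GM = 6.674×10⁻¹¹ × 1.988×10³⁰ = 1.327×10²⁰ m³/s².
r = 1.945×10⁸ km = 1.945×10¹¹ m.
Kepler's third law: T = 2π√(r³/μ) = 2π√((1.945×10¹¹)³ / 1.327×10²⁰).
r³/μ = 5.546×10¹³ s², so T = 2π × 7.447×10⁶ = 4.679×10⁷ s.
Converting: 4.679×10⁷ s ÷ 3600 = 13000 h.

T ≈ 13000 h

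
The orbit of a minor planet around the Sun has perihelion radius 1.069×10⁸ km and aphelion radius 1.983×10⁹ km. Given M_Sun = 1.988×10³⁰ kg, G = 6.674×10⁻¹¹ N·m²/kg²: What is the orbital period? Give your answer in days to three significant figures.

μ = GM = 6.674×10⁻¹¹ × 1.988×10³⁰ = 1.327×10²⁰ m³/s².
Semi-major axis a = (r_p + r_a)/2 = (1.0690×10⁸ + 1.9830×10⁹)/2 = 1.0450×10⁹ km = 1.045×10¹² m.
By Kepler's third law T = 2π√(a³/μ) = 2π × 9.273×10⁷ = 5.827×10⁸ s.
= 6744 days.

T ≈ 6740 days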